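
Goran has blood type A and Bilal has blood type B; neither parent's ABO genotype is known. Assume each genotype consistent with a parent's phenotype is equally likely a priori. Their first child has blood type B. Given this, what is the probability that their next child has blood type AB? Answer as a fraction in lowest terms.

Possible genotypes: Goran ∈ {I^A I^A, I^A i}; Bilal ∈ {I^B I^B, I^B i}.
Weight each parental genotype pair by prior × P(type-B child):
  I^A i × I^B I^B: posterior weight 2/3; P(next child type AB) = 1/2.
  I^A i × I^B i: posterior weight 1/3; P(next child type AB) = 1/4.
Weighted sum = 5/12.

5/12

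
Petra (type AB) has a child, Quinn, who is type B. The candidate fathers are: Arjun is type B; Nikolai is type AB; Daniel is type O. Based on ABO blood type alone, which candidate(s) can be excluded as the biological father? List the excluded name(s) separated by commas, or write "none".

none

A candidate is excluded only if no genotype consistent with his phenotype could produce a type B child with a type AB mother.
Every candidate has at least one consistent genotype combination, so none can be excluded.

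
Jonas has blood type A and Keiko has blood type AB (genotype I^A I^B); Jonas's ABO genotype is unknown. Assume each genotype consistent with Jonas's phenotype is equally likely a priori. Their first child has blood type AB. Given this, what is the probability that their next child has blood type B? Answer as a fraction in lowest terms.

Possible genotypes: Jonas ∈ {I^A I^A, I^A i}; Keiko ∈ {I^A I^B}.
Weight each parental genotype pair by prior × P(type-AB child):
  I^A I^A × I^A I^B: posterior weight 2/3; P(next child type B) = 0.
  I^A i × I^A I^B: posterior weight 1/3; P(next child type B) = 1/4.
Weighted sum = 1/12.

1/12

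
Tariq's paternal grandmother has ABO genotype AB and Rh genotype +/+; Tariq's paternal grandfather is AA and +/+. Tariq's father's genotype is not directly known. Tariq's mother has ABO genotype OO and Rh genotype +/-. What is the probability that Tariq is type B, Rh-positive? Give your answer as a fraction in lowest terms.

1/4

Tariq's father's ABO genotype from AB × AA: 1/2 AA, 1/2 AB.
Crossing each possibility with the mother OO and summing P(type B): 1/2·0 + 1/2·1/2 = 1/4.
Similarly for Rh via the father's Rh distribution: P(Rh+) = 1.
Independent loci: 1/4 × 1 = 1/4.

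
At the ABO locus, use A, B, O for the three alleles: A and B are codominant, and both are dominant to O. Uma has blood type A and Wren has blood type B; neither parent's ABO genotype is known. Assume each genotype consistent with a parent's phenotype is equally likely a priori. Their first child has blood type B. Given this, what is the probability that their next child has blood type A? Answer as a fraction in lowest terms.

Possible genotypes: Uma ∈ {AA, AO}; Wren ∈ {BB, BO}.
Weight each parental genotype pair by prior × P(type-B child):
  AO × BB: posterior weight 2/3; P(next child type A) = 0.
  AO × BO: posterior weight 1/3; P(next child type A) = 1/4.
Weighted sum = 1/12.

1/12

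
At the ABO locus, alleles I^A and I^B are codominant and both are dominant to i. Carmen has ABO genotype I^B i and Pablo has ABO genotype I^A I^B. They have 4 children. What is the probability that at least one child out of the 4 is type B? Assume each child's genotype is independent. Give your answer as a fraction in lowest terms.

15/16

ABO cross I^B i × I^A I^B → 1/4 A, 1/2 B, 1/4 AB.
So P(type B) = 1/2 per child.
P(none) = (1/2)^4 = 1/16; P(at least one) = 1 − 1/16 = 15/16.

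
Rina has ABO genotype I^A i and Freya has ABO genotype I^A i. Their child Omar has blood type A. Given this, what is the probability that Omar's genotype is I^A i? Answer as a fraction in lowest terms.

Cross I^A i × I^A i → 1/4 I^A I^A, 1/2 I^A i, 1/4 i i.
Type-A genotypes among offspring: I^A I^A (1/4), I^A i (1/2); total 3/4.
P(I^A i | type A) = (1/2) / (3/4) = 2/3.

2/3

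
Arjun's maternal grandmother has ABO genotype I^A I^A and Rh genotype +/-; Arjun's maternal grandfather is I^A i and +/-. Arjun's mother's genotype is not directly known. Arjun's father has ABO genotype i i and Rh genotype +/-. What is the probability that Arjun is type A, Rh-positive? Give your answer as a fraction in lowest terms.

Arjun's mother's ABO genotype from I^A I^A × I^A i: 1/2 I^A I^A, 1/2 I^A i.
Crossing each possibility with the father i i and summing P(type A): 1/2·1 + 1/2·1/2 = 3/4.
Similarly for Rh via the mother's Rh distribution: P(Rh+) = 3/4.
Independent loci: 3/4 × 3/4 = 9/16.

9/16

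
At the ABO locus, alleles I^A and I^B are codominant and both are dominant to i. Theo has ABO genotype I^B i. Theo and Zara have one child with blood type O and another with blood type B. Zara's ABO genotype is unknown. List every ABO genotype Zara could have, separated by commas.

I^A i, I^B i, i i

For each candidate genotype of Zara, check whether crossing it with I^B i can produce every observed child phenotype.
  I^A I^A → possible child types {A, AB} ✗
  I^A I^B → possible child types {A, B, AB} ✗
  I^A i → possible child types {O, A, B, AB} ✓
  I^B I^B → possible child types {B} ✗
  I^B i → possible child types {O, B} ✓
  i i → possible child types {O, B} ✓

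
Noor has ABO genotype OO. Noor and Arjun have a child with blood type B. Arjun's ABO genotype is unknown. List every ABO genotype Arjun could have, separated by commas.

AB, BB, BO

For each candidate genotype of Arjun, check whether crossing it with OO can produce every observed child phenotype.
  AA → possible child types {A} ✗
  AB → possible child types {A, B} ✓
  AO → possible child types {O, A} ✗
  BB → possible child types {B} ✓
  BO → possible child types {O, B} ✓
  OO → possible child types {O} ✗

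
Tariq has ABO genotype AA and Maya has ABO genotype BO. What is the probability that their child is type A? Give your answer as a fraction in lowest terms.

1/2

ABO cross AA × BO → offspring phenotypes: 1/2 A, 1/2 AB.
So P(type A) = 1/2.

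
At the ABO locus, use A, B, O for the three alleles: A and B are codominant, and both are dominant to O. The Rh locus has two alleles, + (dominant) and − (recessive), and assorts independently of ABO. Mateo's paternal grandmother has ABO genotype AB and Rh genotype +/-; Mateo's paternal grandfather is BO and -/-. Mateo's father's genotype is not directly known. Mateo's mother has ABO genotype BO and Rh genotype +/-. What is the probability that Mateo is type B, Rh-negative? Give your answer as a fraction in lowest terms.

Mateo's father's ABO genotype from AB × BO: 1/4 AB, 1/4 AO, 1/4 BB, 1/4 BO.
Crossing each possibility with the mother BO and summing P(type B): 1/4·1/2 + 1/4·1/4 + 1/4·1 + 1/4·3/4 = 5/8.
Similarly for Rh via the father's Rh distribution: P(Rh-) = 3/8.
Independent loci: 5/8 × 3/8 = 15/64.

15/64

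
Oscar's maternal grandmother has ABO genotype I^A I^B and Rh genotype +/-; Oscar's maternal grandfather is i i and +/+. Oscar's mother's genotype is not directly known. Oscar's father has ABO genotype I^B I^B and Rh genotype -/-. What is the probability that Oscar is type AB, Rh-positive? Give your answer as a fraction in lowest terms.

3/16

Oscar's mother's ABO genotype from I^A I^B × i i: 1/2 I^A i, 1/2 I^B i.
Crossing each possibility with the father I^B I^B and summing P(type AB): 1/2·1/2 + 1/2·0 = 1/4.
Similarly for Rh via the mother's Rh distribution: P(Rh+) = 3/4.
Independent loci: 1/4 × 3/4 = 3/16.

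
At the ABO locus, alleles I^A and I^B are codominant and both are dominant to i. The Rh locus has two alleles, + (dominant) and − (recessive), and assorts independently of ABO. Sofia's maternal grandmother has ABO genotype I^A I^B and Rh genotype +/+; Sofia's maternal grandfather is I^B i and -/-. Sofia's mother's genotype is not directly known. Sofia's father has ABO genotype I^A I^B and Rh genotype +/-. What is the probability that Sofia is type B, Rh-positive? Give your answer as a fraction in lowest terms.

Sofia's mother's ABO genotype from I^A I^B × I^B i: 1/4 I^A I^B, 1/4 I^A i, 1/4 I^B I^B, 1/4 I^B i.
Crossing each possibility with the father I^A I^B and summing P(type B): 1/4·1/4 + 1/4·1/4 + 1/4·1/2 + 1/4·1/2 = 3/8.
Similarly for Rh via the mother's Rh distribution: P(Rh+) = 3/4.
Independent loci: 3/8 × 3/4 = 9/32.

9/32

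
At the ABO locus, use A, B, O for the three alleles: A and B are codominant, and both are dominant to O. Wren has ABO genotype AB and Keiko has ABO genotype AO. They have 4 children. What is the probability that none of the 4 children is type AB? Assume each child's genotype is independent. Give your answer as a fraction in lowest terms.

ABO cross AB × AO → 1/2 A, 1/4 B, 1/4 AB.
So P(type AB) = 1/4 per child.
P(not type AB) = 3/4 for one child; (3/4)^4 = 81/256.

81/256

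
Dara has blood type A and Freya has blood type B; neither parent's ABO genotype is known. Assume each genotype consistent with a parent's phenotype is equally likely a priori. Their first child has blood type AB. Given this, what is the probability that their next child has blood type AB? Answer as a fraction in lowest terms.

Possible genotypes: Dara ∈ {I^A I^A, I^A i}; Freya ∈ {I^B I^B, I^B i}.
Weight each parental genotype pair by prior × P(type-AB child):
  I^A I^A × I^B I^B: posterior weight 4/9; P(next child type AB) = 1.
  I^A I^A × I^B i: posterior weight 2/9; P(next child type AB) = 1/2.
  I^A i × I^B I^B: posterior weight 2/9; P(next child type AB) = 1/2.
  I^A i × I^B i: posterior weight 1/9; P(next child type AB) = 1/4.
Weighted sum = 25/36.

25/36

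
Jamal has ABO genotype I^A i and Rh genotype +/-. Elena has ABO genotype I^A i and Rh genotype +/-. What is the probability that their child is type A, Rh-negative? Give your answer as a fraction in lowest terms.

ABO cross I^A i × I^A i → offspring phenotypes: 1/4 O, 3/4 A.
Rh cross +/- × +/- → 3/4 Rh+, 1/4 Rh-.
Independent loci: P(type A, Rh-negative) = 3/4 × 1/4 = 3/16.

3/16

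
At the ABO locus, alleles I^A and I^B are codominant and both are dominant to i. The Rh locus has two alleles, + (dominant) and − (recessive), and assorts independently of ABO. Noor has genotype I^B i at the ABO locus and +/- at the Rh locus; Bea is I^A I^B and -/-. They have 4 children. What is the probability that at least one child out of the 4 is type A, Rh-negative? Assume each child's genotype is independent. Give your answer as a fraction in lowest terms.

1695/4096

ABO cross I^B i × I^A I^B → 1/4 A, 1/2 B, 1/4 AB.
Rh cross +/- × -/- → 1/2 Rh+, 1/2 Rh-; so P(type A, Rh-negative) = 1/4 × 1/2 = 1/8 per child.
P(none) = (7/8)^4 = 2401/4096; P(at least one) = 1 − 2401/4096 = 1695/4096.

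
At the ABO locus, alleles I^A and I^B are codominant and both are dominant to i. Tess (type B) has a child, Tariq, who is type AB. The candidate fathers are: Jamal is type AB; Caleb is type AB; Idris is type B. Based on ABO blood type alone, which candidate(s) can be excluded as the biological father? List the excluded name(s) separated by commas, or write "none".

Idris

A candidate is excluded only if no genotype consistent with his phenotype could produce a type AB child with a type B mother.
Idris (type B): no genotype consistent with that phenotype can produce a type-AB child with a type-B mother.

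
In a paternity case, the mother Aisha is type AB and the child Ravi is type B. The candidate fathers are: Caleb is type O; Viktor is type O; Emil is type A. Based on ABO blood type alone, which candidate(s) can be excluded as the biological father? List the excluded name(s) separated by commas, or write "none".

none

A candidate is excluded only if no genotype consistent with his phenotype could produce a type B child with a type AB mother.
Every candidate has at least one consistent genotype combination, so none can be excluded.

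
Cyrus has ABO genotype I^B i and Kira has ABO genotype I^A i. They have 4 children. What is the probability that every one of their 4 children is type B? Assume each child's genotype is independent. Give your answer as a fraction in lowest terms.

ABO cross I^B i × I^A i → 1/4 O, 1/4 A, 1/4 B, 1/4 AB.
So P(type B) = 1/4 per child.
All 4 independent: (1/4)^4 = 1/256.

1/256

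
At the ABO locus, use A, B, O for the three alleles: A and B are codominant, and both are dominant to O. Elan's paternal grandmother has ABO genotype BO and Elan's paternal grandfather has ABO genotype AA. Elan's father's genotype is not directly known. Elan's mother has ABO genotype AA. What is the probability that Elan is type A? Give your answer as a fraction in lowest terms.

Elan's father's ABO genotype from BO × AA: 1/2 AB, 1/2 AO.
Crossing each possibility with the mother AA and summing P(type A): 1/2·1/2 + 1/2·1 = 3/4.

3/4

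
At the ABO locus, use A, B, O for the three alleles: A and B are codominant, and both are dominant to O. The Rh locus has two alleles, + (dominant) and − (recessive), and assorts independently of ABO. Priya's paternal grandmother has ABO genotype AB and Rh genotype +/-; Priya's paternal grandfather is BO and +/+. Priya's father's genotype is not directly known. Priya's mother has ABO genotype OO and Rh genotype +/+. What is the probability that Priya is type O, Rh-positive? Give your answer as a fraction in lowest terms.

Priya's father's ABO genotype from AB × BO: 1/4 AB, 1/4 AO, 1/4 BB, 1/4 BO.
Crossing each possibility with the mother OO and summing P(type O): 1/4·0 + 1/4·1/2 + 1/4·0 + 1/4·1/2 = 1/4.
Similarly for Rh via the father's Rh distribution: P(Rh+) = 1.
Independent loci: 1/4 × 1 = 1/4.

1/4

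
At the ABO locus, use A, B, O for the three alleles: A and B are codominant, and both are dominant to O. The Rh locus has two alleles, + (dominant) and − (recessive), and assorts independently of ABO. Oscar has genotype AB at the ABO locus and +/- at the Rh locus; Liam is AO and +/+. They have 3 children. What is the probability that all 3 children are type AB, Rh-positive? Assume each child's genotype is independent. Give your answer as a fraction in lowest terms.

1/64

ABO cross AB × AO → 1/2 A, 1/4 B, 1/4 AB.
Rh cross +/- × +/+ → 1 Rh+; so P(type AB, Rh-positive) = 1/4 × 1 = 1/4 per child.
All 3 independent: (1/4)^3 = 1/64.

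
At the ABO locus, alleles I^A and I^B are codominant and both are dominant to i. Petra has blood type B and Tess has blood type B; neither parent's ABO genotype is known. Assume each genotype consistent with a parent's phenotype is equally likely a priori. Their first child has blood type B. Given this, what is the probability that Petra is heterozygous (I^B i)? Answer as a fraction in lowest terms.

7/15

Possible genotypes: Petra ∈ {I^B I^B, I^B i}; Tess ∈ {I^B I^B, I^B i}.
Weight each parental genotype pair by prior × P(type-B child):
  I^B I^B × I^B I^B: posterior weight 4/15.
  I^B I^B × I^B i: posterior weight 4/15.
  I^B i × I^B I^B: posterior weight 4/15.
  I^B i × I^B i: posterior weight 1/5.
Sum the posterior weight over pairs where Petra is I^B i: 7/15.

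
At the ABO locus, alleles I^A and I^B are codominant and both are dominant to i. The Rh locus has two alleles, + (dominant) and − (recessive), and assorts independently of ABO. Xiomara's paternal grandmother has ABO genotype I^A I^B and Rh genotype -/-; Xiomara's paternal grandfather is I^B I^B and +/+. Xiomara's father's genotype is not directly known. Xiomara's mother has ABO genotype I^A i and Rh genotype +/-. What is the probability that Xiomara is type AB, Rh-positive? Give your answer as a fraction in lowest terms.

9/32

Xiomara's father's ABO genotype from I^A I^B × I^B I^B: 1/2 I^A I^B, 1/2 I^B I^B.
Crossing each possibility with the mother I^A i and summing P(type AB): 1/2·1/4 + 1/2·1/2 = 3/8.
Similarly for Rh via the father's Rh distribution: P(Rh+) = 3/4.
Independent loci: 3/8 × 3/4 = 9/32.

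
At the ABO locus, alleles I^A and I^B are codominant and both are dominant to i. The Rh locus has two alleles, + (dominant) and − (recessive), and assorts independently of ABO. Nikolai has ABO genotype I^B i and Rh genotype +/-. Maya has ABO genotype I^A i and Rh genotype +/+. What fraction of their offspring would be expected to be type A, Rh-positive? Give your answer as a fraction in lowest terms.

ABO cross I^B i × I^A i → offspring phenotypes: 1/4 O, 1/4 A, 1/4 B, 1/4 AB.
Rh cross +/- × +/+ → 1 Rh+.
Independent loci: P(type A, Rh-positive) = 1/4 × 1 = 1/4.

1/4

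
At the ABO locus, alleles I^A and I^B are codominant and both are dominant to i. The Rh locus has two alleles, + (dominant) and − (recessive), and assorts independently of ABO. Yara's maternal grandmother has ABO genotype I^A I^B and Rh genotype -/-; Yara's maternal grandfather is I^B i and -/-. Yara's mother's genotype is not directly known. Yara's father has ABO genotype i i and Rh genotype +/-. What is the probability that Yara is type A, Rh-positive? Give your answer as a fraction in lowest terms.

Yara's mother's ABO genotype from I^A I^B × I^B i: 1/4 I^A I^B, 1/4 I^A i, 1/4 I^B I^B, 1/4 I^B i.
Crossing each possibility with the father i i and summing P(type A): 1/4·1/2 + 1/4·1/2 + 1/4·0 + 1/4·0 = 1/4.
Similarly for Rh via the mother's Rh distribution: P(Rh+) = 1/2.
Independent loci: 1/4 × 1/2 = 1/8.

1/8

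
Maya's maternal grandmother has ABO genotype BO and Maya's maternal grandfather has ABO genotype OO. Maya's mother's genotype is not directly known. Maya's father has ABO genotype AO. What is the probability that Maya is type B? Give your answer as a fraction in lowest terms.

Maya's mother's ABO genotype from BO × OO: 1/2 BO, 1/2 OO.
Crossing each possibility with the father AO and summing P(type B): 1/2·1/4 + 1/2·0 = 1/8.

1/8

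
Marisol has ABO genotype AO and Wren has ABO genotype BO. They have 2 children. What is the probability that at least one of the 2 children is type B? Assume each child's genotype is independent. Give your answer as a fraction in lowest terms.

7/16

ABO cross AO × BO → 1/4 O, 1/4 A, 1/4 B, 1/4 AB.
So P(type B) = 1/4 per child.
P(none) = (3/4)^2 = 9/16; P(at least one) = 1 − 9/16 = 7/16.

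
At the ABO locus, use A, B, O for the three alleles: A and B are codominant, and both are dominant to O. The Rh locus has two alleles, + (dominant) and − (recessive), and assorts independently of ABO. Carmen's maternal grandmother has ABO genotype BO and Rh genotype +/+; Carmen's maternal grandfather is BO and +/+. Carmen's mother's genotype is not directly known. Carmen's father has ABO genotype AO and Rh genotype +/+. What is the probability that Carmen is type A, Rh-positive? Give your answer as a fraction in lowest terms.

1/4

Carmen's mother's ABO genotype from BO × BO: 1/4 BB, 1/2 BO, 1/4 OO.
Crossing each possibility with the father AO and summing P(type A): 1/4·0 + 1/2·1/4 + 1/4·1/2 = 1/4.
Similarly for Rh via the mother's Rh distribution: P(Rh+) = 1.
Independent loci: 1/4 × 1 = 1/4.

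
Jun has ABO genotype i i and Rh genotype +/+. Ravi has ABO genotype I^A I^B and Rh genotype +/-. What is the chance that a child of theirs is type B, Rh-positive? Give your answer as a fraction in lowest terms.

ABO cross i i × I^A I^B → offspring phenotypes: 1/2 A, 1/2 B.
Rh cross +/+ × +/- → 1 Rh+.
Independent loci: P(type B, Rh-positive) = 1/2 × 1 = 1/2.

1/2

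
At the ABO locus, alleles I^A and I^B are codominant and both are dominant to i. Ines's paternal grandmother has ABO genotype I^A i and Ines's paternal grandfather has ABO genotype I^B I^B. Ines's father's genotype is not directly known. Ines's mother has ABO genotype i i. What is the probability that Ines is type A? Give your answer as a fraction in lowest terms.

Ines's father's ABO genotype from I^A i × I^B I^B: 1/2 I^A I^B, 1/2 I^B i.
Crossing each possibility with the mother i i and summing P(type A): 1/2·1/2 + 1/2·0 = 1/4.

1/4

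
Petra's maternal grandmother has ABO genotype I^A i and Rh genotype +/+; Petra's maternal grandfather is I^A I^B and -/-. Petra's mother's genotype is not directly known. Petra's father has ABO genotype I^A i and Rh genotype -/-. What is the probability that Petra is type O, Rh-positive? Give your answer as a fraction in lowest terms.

1/16

Petra's mother's ABO genotype from I^A i × I^A I^B: 1/4 I^A I^A, 1/4 I^A I^B, 1/4 I^A i, 1/4 I^B i.
Crossing each possibility with the father I^A i and summing P(type O): 1/4·0 + 1/4·0 + 1/4·1/4 + 1/4·1/4 = 1/8.
Similarly for Rh via the mother's Rh distribution: P(Rh+) = 1/2.
Independent loci: 1/8 × 1/2 = 1/16.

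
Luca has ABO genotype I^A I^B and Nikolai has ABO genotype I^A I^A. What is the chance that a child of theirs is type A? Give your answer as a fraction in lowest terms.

1/2

ABO cross I^A I^B × I^A I^A → offspring phenotypes: 1/2 A, 1/2 AB.
So P(type A) = 1/2.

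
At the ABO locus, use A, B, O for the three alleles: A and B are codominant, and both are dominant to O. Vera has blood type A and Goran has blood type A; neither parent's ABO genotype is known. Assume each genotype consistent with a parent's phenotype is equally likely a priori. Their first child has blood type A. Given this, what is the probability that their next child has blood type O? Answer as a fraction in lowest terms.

1/20

Possible genotypes: Vera ∈ {AA, AO}; Goran ∈ {AA, AO}.
Weight each parental genotype pair by prior × P(type-A child):
  AA × AA: posterior weight 4/15; P(next child type O) = 0.
  AA × AO: posterior weight 4/15; P(next child type O) = 0.
  AO × AA: posterior weight 4/15; P(next child type O) = 0.
  AO × AO: posterior weight 1/5; P(next child type O) = 1/4.
Weighted sum = 1/20.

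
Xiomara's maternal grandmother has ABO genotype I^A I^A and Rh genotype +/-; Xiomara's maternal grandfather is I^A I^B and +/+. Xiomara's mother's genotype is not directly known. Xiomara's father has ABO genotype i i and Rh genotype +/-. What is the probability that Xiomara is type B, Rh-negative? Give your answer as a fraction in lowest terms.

Xiomara's mother's ABO genotype from I^A I^A × I^A I^B: 1/2 I^A I^A, 1/2 I^A I^B.
Crossing each possibility with the father i i and summing P(type B): 1/2·0 + 1/2·1/2 = 1/4.
Similarly for Rh via the mother's Rh distribution: P(Rh-) = 1/8.
Independent loci: 1/4 × 1/8 = 1/32.

1/32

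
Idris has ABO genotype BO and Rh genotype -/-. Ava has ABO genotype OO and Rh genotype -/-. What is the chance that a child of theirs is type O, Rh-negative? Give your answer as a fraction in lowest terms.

1/2

ABO cross BO × OO → offspring phenotypes: 1/2 O, 1/2 B.
Rh cross -/- × -/- → 1 Rh-.
Independent loci: P(type O, Rh-negative) = 1/2 × 1 = 1/2.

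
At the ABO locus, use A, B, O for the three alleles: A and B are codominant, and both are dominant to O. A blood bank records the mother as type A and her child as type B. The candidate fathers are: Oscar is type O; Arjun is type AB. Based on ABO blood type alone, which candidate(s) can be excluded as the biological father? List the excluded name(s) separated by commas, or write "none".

Oscar

A candidate is excluded only if no genotype consistent with his phenotype could produce a type B child with a type A mother.
Oscar (type O): no genotype consistent with that phenotype can produce a type-B child with a type-A mother.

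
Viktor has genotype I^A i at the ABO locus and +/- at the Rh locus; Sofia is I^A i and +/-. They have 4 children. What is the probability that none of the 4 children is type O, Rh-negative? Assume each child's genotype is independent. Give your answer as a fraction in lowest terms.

50625/65536

ABO cross I^A i × I^A i → 1/4 O, 3/4 A.
Rh cross +/- × +/- → 3/4 Rh+, 1/4 Rh-; so P(type O, Rh-negative) = 1/4 × 1/4 = 1/16 per child.
P(not type O, Rh-negative) = 15/16 for one child; (15/16)^4 = 50625/65536.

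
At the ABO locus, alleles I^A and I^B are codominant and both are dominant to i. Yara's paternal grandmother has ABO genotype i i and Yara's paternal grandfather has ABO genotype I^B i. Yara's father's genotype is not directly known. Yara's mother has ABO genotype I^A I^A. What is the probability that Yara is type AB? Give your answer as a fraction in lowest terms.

1/4

Yara's father's ABO genotype from i i × I^B i: 1/2 I^B i, 1/2 i i.
Crossing each possibility with the mother I^A I^A and summing P(type AB): 1/2·1/2 + 1/2·0 = 1/4.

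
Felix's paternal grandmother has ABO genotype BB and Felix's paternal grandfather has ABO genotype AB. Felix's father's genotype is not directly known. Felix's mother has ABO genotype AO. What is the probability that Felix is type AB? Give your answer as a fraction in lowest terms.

Felix's father's ABO genotype from BB × AB: 1/2 AB, 1/2 BB.
Crossing each possibility with the mother AO and summing P(type AB): 1/2·1/4 + 1/2·1/2 = 3/8.

3/8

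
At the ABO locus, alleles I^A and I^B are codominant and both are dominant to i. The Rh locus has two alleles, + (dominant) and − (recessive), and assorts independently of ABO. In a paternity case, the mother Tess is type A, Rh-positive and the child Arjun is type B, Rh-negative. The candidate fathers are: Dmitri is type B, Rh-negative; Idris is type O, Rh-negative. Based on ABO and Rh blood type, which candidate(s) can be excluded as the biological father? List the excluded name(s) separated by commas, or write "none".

A candidate is excluded only if no genotype consistent with his phenotype could produce a type B, Rh-negative child with a type A, Rh-positive mother.
Idris (type O, Rh-): no genotype consistent with that phenotype can produce a type-B Rh- child with a type-A mother.

Idris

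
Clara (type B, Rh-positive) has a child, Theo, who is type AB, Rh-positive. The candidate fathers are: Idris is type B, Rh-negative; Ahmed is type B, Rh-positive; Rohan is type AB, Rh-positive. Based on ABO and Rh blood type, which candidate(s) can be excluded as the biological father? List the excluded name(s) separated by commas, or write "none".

A candidate is excluded only if no genotype consistent with his phenotype could produce a type AB, Rh-positive child with a type B, Rh-positive mother.
Idris (type B, Rh-): no genotype consistent with that phenotype can produce a type-AB Rh+ child with a type-B mother.
Ahmed (type B, Rh+): no genotype consistent with that phenotype can produce a type-AB Rh+ child with a type-B mother.

Idris, Ahmed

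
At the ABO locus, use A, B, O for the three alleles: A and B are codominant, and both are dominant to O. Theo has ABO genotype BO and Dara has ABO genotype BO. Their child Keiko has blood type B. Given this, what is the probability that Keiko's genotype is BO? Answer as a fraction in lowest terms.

Cross BO × BO → 1/4 BB, 1/2 BO, 1/4 OO.
Type-B genotypes among offspring: BB (1/4), BO (1/2); total 3/4.
P(BO | type B) = (1/2) / (3/4) = 2/3.

2/3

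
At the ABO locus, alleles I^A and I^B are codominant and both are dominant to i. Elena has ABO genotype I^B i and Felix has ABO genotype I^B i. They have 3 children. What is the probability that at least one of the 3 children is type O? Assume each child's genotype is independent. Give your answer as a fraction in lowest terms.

ABO cross I^B i × I^B i → 1/4 O, 3/4 B.
So P(type O) = 1/4 per child.
P(none) = (3/4)^3 = 27/64; P(at least one) = 1 − 27/64 = 37/64.

37/64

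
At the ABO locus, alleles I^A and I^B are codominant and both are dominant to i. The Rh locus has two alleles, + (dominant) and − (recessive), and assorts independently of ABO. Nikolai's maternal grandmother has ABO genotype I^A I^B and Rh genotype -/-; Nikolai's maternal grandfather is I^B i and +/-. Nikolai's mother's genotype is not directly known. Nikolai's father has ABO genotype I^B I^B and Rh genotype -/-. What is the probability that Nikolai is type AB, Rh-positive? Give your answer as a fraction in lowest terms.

Nikolai's mother's ABO genotype from I^A I^B × I^B i: 1/4 I^A I^B, 1/4 I^A i, 1/4 I^B I^B, 1/4 I^B i.
Crossing each possibility with the father I^B I^B and summing P(type AB): 1/4·1/2 + 1/4·1/2 + 1/4·0 + 1/4·0 = 1/4.
Similarly for Rh via the mother's Rh distribution: P(Rh+) = 1/4.
Independent loci: 1/4 × 1/4 = 1/16.

1/16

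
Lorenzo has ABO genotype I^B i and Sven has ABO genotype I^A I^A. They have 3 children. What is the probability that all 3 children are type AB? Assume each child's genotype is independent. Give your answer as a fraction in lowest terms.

1/8

ABO cross I^B i × I^A I^A → 1/2 A, 1/2 AB.
So P(type AB) = 1/2 per child.
All 3 independent: (1/2)^3 = 1/8.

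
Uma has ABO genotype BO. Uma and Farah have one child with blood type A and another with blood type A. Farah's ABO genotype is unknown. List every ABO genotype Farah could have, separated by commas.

AA, AB, AO

For each candidate genotype of Farah, check whether crossing it with BO can produce every observed child phenotype.
  AA → possible child types {A, AB} ✓
  AB → possible child types {A, B, AB} ✓
  AO → possible child types {O, A, B, AB} ✓
  BB → possible child types {B} ✗
  BO → possible child types {O, B} ✗
  OO → possible child types {O, B} ✗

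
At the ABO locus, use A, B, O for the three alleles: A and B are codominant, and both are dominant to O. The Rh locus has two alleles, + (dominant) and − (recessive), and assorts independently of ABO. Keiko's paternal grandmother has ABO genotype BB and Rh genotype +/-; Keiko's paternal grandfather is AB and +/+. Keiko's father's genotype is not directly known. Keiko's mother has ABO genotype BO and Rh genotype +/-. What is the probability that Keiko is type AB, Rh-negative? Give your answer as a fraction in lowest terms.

1/64

Keiko's father's ABO genotype from BB × AB: 1/2 AB, 1/2 BB.
Crossing each possibility with the mother BO and summing P(type AB): 1/2·1/4 + 1/2·0 = 1/8.
Similarly for Rh via the father's Rh distribution: P(Rh-) = 1/8.
Independent loci: 1/8 × 1/8 = 1/64.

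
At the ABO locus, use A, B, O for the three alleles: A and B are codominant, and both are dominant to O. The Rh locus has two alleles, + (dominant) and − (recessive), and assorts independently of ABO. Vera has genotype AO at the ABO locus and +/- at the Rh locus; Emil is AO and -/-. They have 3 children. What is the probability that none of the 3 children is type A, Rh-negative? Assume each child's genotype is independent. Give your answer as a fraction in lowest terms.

ABO cross AO × AO → 1/4 O, 3/4 A.
Rh cross +/- × -/- → 1/2 Rh+, 1/2 Rh-; so P(type A, Rh-negative) = 3/4 × 1/2 = 3/8 per child.
P(not type A, Rh-negative) = 5/8 for one child; (5/8)^3 = 125/512.

125/512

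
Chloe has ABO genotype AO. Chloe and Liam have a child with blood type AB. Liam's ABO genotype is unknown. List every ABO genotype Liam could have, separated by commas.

AB, BB, BO

For each candidate genotype of Liam, check whether crossing it with AO can produce every observed child phenotype.
  AA → possible child types {A} ✗
  AB → possible child types {A, B, AB} ✓
  AO → possible child types {O, A} ✗
  BB → possible child types {B, AB} ✓
  BO → possible child types {O, A, B, AB} ✓
  OO → possible child types {O, A} ✗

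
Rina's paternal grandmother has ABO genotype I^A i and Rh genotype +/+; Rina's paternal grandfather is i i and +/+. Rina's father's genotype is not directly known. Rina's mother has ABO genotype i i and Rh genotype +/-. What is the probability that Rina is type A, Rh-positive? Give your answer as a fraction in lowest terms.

1/4

Rina's father's ABO genotype from I^A i × i i: 1/2 I^A i, 1/2 i i.
Crossing each possibility with the mother i i and summing P(type A): 1/2·1/2 + 1/2·0 = 1/4.
Similarly for Rh via the father's Rh distribution: P(Rh+) = 1.
Independent loci: 1/4 × 1 = 1/4.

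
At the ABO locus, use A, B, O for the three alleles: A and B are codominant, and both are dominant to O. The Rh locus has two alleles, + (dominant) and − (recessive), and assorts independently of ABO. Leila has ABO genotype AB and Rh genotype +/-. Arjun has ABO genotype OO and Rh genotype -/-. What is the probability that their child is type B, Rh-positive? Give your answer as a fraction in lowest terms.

ABO cross AB × OO → offspring phenotypes: 1/2 A, 1/2 B.
Rh cross +/- × -/- → 1/2 Rh+, 1/2 Rh-.
Independent loci: P(type B, Rh-positive) = 1/2 × 1/2 = 1/4.

1/4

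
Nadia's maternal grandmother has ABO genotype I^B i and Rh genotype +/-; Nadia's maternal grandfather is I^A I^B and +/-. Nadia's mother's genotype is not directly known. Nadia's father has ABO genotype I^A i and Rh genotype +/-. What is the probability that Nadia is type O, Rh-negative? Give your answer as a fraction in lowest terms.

1/32

Nadia's mother's ABO genotype from I^B i × I^A I^B: 1/4 I^A I^B, 1/4 I^A i, 1/4 I^B I^B, 1/4 I^B i.
Crossing each possibility with the father I^A i and summing P(type O): 1/4·0 + 1/4·1/4 + 1/4·0 + 1/4·1/4 = 1/8.
Similarly for Rh via the mother's Rh distribution: P(Rh-) = 1/4.
Independent loci: 1/8 × 1/4 = 1/32.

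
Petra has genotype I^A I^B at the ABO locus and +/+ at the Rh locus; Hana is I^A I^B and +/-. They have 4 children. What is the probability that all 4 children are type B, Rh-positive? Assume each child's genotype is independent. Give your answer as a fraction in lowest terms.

ABO cross I^A I^B × I^A I^B → 1/4 A, 1/4 B, 1/2 AB.
Rh cross +/+ × +/- → 1 Rh+; so P(type B, Rh-positive) = 1/4 × 1 = 1/4 per child.
All 4 independent: (1/4)^4 = 1/256.

1/256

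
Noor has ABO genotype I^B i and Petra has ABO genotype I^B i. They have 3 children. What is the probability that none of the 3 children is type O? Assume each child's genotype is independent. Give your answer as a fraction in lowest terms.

27/64

ABO cross I^B i × I^B i → 1/4 O, 3/4 B.
So P(type O) = 1/4 per child.
P(not type O) = 3/4 for one child; (3/4)^3 = 27/64.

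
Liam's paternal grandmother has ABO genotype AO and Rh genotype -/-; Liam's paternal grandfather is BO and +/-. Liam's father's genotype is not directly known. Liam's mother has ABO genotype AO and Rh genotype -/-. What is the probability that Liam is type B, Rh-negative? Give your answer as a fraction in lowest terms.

Liam's father's ABO genotype from AO × BO: 1/4 AB, 1/4 AO, 1/4 BO, 1/4 OO.
Crossing each possibility with the mother AO and summing P(type B): 1/4·1/4 + 1/4·0 + 1/4·1/4 + 1/4·0 = 1/8.
Similarly for Rh via the father's Rh distribution: P(Rh-) = 3/4.
Independent loci: 1/8 × 3/4 = 3/32.

3/32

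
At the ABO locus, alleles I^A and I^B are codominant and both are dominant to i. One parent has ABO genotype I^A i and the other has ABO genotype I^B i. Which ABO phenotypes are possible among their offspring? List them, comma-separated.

Gametes from I^A i × I^B i give offspring ABO genotypes I^A I^B, I^A i, I^B i, i i, i.e. phenotypes O, A, B, AB.

O, A, B, AB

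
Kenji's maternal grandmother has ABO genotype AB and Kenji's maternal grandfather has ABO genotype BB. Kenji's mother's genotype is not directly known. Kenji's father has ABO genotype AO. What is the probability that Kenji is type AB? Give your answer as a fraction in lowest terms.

3/8

Kenji's mother's ABO genotype from AB × BB: 1/2 AB, 1/2 BB.
Crossing each possibility with the father AO and summing P(type AB): 1/2·1/4 + 1/2·1/2 = 3/8.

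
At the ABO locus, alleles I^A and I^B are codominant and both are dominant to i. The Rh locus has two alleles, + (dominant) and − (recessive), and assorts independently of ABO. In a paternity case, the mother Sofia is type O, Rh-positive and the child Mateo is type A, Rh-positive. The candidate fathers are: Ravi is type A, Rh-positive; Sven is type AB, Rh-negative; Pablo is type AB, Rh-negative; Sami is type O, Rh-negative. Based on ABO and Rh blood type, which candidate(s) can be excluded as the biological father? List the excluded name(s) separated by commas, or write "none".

A candidate is excluded only if no genotype consistent with his phenotype could produce a type A, Rh-positive child with a type O, Rh-positive mother.
Sami (type O, Rh-): no genotype consistent with that phenotype can produce a type-A Rh+ child with a type-O mother.

Sami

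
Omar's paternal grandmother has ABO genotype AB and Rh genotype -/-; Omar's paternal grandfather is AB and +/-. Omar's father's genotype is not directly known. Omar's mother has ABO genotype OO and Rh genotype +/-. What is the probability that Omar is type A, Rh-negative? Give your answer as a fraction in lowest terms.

Omar's father's ABO genotype from AB × AB: 1/4 AA, 1/2 AB, 1/4 BB.
Crossing each possibility with the mother OO and summing P(type A): 1/4·1 + 1/2·1/2 + 1/4·0 = 1/2.
Similarly for Rh via the father's Rh distribution: P(Rh-) = 3/8.
Independent loci: 1/2 × 3/8 = 3/16.

3/16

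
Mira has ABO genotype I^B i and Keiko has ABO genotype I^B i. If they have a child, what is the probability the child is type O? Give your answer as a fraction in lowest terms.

ABO cross I^B i × I^B i → offspring phenotypes: 1/4 O, 3/4 B.
So P(type O) = 1/4.

1/4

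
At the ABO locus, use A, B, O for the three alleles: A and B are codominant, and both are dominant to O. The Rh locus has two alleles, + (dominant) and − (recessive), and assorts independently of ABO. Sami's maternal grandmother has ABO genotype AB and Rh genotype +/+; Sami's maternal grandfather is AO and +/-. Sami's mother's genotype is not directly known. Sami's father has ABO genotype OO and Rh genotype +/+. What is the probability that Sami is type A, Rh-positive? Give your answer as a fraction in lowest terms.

1/2

Sami's mother's ABO genotype from AB × AO: 1/4 AA, 1/4 AB, 1/4 AO, 1/4 BO.
Crossing each possibility with the father OO and summing P(type A): 1/4·1 + 1/4·1/2 + 1/4·1/2 + 1/4·0 = 1/2.
Similarly for Rh via the mother's Rh distribution: P(Rh+) = 1.
Independent loci: 1/2 × 1 = 1/2.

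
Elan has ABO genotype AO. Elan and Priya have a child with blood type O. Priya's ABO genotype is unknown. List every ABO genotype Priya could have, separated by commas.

For each candidate genotype of Priya, check whether crossing it with AO can produce every observed child phenotype.
  AA → possible child types {A} ✗
  AB → possible child types {A, B, AB} ✗
  AO → possible child types {O, A} ✓
  BB → possible child types {B, AB} ✗
  BO → possible child types {O, A, B, AB} ✓
  OO → possible child types {O, A} ✓

AO, BO, OO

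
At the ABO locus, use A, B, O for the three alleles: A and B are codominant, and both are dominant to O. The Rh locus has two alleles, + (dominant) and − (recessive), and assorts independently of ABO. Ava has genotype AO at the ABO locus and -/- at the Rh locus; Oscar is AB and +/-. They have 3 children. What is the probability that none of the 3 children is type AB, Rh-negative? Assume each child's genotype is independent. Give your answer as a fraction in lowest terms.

ABO cross AO × AB → 1/2 A, 1/4 B, 1/4 AB.
Rh cross -/- × +/- → 1/2 Rh+, 1/2 Rh-; so P(type AB, Rh-negative) = 1/4 × 1/2 = 1/8 per child.
P(not type AB, Rh-negative) = 7/8 for one child; (7/8)^3 = 343/512.

343/512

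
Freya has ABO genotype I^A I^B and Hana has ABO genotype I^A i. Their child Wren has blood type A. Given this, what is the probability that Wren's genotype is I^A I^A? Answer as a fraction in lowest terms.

1/2

Cross I^A I^B × I^A i → 1/4 I^A I^A, 1/4 I^A I^B, 1/4 I^A i, 1/4 I^B i.
Type-A genotypes among offspring: I^A I^A (1/4), I^A i (1/4); total 1/2.
P(I^A I^A | type A) = (1/4) / (1/2) = 1/2.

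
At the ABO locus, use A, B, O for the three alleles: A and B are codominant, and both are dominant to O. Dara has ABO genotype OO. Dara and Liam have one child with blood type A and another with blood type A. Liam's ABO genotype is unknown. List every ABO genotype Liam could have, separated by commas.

AA, AB, AO

For each candidate genotype of Liam, check whether crossing it with OO can produce every observed child phenotype.
  AA → possible child types {A} ✓
  AB → possible child types {A, B} ✓
  AO → possible child types {O, A} ✓
  BB → possible child types {B} ✗
  BO → possible child types {O, B} ✗
  OO → possible child types {O} ✗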